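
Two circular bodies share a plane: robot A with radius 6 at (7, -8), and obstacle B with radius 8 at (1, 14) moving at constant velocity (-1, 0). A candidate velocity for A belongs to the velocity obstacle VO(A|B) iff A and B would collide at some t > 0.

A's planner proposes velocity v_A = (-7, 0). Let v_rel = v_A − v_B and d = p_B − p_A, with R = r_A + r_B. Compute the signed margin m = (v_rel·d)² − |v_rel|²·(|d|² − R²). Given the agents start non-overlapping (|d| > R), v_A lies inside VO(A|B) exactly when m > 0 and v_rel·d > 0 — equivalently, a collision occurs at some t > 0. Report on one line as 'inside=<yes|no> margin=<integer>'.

d = (-6, 22),  |d|² = 520;  R = 6+8 = 14,  c = 520−14² = 324
v_rel = (-6, 0),  |v_rel|² = 36;  v_rel·d = (-6)·(-6) + (0)·(22) = 36
36·t² − 72·t + 324 = 0  ⇒  m = 36² − 36·324 = -10368
m = -10368 < 0,  v_rel·d = 36 > 0  ⇒  outside

inside=no margin=-10368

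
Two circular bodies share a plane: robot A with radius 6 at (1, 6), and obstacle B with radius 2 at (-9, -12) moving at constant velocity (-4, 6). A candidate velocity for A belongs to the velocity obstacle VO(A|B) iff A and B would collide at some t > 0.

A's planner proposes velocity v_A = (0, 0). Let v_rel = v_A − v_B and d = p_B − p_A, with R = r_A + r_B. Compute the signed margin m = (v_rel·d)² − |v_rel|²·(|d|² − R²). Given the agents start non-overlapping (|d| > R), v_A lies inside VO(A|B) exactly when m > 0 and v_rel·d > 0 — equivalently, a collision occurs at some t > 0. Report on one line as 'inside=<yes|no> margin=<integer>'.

d = (-10, -18),  |d|² = 424;  R = 6+2 = 8,  c = 424−8² = 360
v_rel = (4, -6),  |v_rel|² = 52;  v_rel·d = (4)·(-10) + (-6)·(-18) = 68
52·t² − 136·t + 360 = 0  ⇒  m = 68² − 52·360 = -14096
m = -14096 < 0,  v_rel·d = 68 > 0  ⇒  outside

inside=no margin=-14096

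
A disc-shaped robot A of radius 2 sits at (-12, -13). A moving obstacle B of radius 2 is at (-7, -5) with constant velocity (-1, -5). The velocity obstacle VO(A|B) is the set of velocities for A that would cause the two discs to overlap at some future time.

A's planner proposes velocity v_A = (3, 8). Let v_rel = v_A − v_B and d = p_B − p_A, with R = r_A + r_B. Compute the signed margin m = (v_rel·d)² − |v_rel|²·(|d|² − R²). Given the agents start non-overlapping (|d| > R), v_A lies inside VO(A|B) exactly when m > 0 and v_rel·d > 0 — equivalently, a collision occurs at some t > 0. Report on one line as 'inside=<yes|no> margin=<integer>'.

d = (5, 8),  |d|² = 89;  R = 2+2 = 4,  c = 89−4² = 73
v_rel = (4, 13),  |v_rel|² = 185;  v_rel·d = (4)·(5) + (13)·(8) = 124
185·t² − 248·t + 73 = 0  ⇒  m = 124² − 185·73 = 1871
m = 1871 > 0,  v_rel·d = 124 > 0  ⇒  inside

inside=yes margin=1871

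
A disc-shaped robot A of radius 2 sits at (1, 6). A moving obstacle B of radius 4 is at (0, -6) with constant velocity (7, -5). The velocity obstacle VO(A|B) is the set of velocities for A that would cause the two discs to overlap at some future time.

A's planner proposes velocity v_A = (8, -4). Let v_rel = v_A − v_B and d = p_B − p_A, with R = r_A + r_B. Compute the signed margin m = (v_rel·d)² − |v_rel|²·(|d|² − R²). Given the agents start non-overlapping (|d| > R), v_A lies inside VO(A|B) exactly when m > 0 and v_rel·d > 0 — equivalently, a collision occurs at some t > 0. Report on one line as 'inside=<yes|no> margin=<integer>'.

d = (-1, -12),  |d|² = 145;  R = 2+4 = 6,  c = 145−6² = 109
v_rel = (1, 1),  |v_rel|² = 2;  v_rel·d = (1)·(-1) + (1)·(-12) = -13
2·t² + 26·t + 109 = 0  ⇒  m = (-13)² − 2·109 = -49
m = -49 < 0,  v_rel·d = -13 < 0  ⇒  outside

inside=no margin=-49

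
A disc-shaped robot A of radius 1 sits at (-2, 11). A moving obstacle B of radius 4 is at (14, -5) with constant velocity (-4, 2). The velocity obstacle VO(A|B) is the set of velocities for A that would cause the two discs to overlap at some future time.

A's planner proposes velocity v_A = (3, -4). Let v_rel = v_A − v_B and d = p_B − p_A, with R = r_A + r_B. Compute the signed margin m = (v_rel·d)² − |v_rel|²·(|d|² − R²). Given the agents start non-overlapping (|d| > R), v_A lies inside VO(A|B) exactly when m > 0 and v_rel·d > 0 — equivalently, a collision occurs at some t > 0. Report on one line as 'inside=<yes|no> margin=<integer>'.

d = (16, -16),  |d|² = 512;  R = 1+4 = 5,  c = 512−5² = 487
v_rel = (7, -6),  |v_rel|² = 85;  v_rel·d = (7)·(16) + (-6)·(-16) = 208
85·t² − 416·t + 487 = 0  ⇒  m = 208² − 85·487 = 1869
m = 1869 > 0,  v_rel·d = 208 > 0  ⇒  inside

inside=yes margin=1869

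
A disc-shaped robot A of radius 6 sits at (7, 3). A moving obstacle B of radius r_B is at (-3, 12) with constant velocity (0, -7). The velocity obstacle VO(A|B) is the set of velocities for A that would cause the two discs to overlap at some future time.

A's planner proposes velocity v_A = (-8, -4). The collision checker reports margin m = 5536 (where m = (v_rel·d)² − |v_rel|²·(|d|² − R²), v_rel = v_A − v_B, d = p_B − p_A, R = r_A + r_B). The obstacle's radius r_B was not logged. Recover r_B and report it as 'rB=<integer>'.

m = 5536
d = (-10, 9);  v_rel = (-8, 3),  |v_rel|² = 73
v_rel×d = (-8)·(9) − (3)·(-10) = -42
since m = R²·73 − (-42)²:  R² = (1764 + 5536) / 73 = 100
R = √100 = 10  ⇒  r_B = 10 − 6 = 4

rB=4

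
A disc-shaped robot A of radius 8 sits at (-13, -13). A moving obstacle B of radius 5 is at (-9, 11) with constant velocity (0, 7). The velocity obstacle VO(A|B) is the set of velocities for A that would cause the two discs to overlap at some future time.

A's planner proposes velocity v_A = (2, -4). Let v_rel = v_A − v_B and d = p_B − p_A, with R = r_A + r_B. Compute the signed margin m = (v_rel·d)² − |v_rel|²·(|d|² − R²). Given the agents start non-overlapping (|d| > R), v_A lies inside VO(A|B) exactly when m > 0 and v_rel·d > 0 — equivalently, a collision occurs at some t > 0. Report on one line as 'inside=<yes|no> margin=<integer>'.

d = (4, 24),  |d|² = 592;  R = 8+5 = 13,  c = 592−13² = 423
v_rel = (2, -11),  |v_rel|² = 125;  v_rel·d = (2)·(4) + (-11)·(24) = -256
125·t² + 512·t + 423 = 0  ⇒  m = (-256)² − 125·423 = 12661
m = 12661 > 0,  v_rel·d = -256 < 0  ⇒  outside

inside=no margin=12661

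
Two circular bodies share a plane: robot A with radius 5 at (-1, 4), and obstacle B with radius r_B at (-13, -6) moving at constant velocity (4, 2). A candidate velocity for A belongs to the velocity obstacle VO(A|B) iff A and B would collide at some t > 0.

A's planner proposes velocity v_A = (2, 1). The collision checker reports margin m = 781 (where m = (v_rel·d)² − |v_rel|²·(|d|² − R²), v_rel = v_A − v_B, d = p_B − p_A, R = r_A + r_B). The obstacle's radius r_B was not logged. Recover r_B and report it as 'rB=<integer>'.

m = 781
d = (-12, -10);  v_rel = (-2, -1),  |v_rel|² = 5
v_rel×d = (-2)·(-10) − (-1)·(-12) = 8
since m = R²·5 − 8²:  R² = (64 + 781) / 5 = 169
R = √169 = 13  ⇒  r_B = 13 − 5 = 8

rB=8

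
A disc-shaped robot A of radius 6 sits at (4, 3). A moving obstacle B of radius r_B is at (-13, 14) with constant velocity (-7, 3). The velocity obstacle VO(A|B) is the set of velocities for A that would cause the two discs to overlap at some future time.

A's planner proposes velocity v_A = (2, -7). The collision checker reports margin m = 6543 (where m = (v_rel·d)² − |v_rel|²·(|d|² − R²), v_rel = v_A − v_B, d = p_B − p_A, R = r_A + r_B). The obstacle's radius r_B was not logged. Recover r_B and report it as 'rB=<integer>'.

m = 6543
d = (-17, 11);  v_rel = (9, -10),  |v_rel|² = 181
v_rel×d = (9)·(11) − (-10)·(-17) = -71
since m = R²·181 − (-71)²:  R² = (5041 + 6543) / 181 = 64
R = √64 = 8  ⇒  r_B = 8 − 6 = 2

rB=2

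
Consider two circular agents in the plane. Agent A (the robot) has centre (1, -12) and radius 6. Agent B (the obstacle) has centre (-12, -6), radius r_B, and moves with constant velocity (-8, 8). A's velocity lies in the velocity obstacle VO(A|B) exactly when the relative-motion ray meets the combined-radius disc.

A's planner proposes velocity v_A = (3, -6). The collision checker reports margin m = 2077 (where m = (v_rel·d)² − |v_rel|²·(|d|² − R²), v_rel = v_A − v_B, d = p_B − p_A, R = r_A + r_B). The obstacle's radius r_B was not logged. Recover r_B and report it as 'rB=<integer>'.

m = 2077
d = (-13, 6);  v_rel = (11, -14),  |v_rel|² = 317
v_rel×d = (11)·(6) − (-14)·(-13) = -116
since m = R²·317 − (-116)²:  R² = (13456 + 2077) / 317 = 49
R = √49 = 7  ⇒  r_B = 7 − 6 = 1

rB=1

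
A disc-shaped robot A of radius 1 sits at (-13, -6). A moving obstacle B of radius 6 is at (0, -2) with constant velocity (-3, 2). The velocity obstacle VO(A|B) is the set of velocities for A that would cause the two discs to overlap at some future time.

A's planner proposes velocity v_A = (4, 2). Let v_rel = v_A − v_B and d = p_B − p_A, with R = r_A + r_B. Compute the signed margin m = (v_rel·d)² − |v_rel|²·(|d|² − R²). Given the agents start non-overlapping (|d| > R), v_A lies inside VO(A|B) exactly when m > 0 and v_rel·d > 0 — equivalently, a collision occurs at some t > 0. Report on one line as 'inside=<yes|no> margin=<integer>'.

d = (13, 4),  |d|² = 185;  R = 1+6 = 7,  c = 185−7² = 136
v_rel = (7, 0),  |v_rel|² = 49;  v_rel·d = (7)·(13) + (0)·(4) = 91
49·t² − 182·t + 136 = 0  ⇒  m = 91² − 49·136 = 1617
m = 1617 > 0,  v_rel·d = 91 > 0  ⇒  inside

inside=yes margin=1617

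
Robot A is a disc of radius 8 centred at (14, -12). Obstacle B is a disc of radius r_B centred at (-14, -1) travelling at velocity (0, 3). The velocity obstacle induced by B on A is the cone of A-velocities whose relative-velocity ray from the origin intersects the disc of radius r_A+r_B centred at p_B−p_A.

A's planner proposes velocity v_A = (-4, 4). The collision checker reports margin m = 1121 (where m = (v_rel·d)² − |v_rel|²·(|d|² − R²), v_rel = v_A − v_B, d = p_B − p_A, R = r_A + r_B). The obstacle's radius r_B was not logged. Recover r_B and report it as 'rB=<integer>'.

m = 1121
d = (-28, 11);  v_rel = (-4, 1),  |v_rel|² = 17
v_rel×d = (-4)·(11) − (1)·(-28) = -16
since m = R²·17 − (-16)²:  R² = (256 + 1121) / 17 = 81
R = √81 = 9  ⇒  r_B = 9 − 8 = 1

rB=1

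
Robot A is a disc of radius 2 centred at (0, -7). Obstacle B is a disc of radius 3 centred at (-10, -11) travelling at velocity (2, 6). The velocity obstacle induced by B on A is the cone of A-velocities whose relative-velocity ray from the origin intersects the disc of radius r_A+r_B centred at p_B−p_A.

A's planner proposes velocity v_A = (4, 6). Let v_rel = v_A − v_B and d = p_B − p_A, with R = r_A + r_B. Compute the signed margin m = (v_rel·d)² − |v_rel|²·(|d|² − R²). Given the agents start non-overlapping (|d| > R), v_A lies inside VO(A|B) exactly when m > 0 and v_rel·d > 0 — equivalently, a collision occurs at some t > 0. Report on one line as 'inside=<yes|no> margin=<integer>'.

d = (-10, -4),  |d|² = 116;  R = 2+3 = 5,  c = 116−5² = 91
v_rel = (2, 0),  |v_rel|² = 4;  v_rel·d = (2)·(-10) + (0)·(-4) = -20
4·t² + 40·t + 91 = 0  ⇒  m = (-20)² − 4·91 = 36
m = 36 > 0,  v_rel·d = -20 < 0  ⇒  outside

inside=no margin=36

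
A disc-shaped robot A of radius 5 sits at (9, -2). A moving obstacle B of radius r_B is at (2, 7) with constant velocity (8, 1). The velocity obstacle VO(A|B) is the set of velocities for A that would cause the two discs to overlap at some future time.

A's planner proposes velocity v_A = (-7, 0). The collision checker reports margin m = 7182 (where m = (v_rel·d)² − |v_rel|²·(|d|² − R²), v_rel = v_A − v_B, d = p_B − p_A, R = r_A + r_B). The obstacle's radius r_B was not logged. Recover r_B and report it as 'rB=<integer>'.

m = 7182
d = (-7, 9);  v_rel = (-15, -1),  |v_rel|² = 226
v_rel×d = (-15)·(9) − (-1)·(-7) = -142
since m = R²·226 − (-142)²:  R² = (20164 + 7182) / 226 = 121
R = √121 = 11  ⇒  r_B = 11 − 5 = 6

rB=6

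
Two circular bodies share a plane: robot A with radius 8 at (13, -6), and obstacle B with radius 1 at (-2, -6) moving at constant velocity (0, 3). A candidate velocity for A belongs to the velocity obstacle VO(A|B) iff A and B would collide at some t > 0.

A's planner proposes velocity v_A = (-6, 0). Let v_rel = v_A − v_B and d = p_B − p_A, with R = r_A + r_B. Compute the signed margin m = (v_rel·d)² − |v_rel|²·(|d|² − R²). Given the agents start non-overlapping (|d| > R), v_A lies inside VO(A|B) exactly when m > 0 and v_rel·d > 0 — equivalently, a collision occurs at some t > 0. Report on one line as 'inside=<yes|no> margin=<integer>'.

d = (-15, 0),  |d|² = 225;  R = 8+1 = 9,  c = 225−9² = 144
v_rel = (-6, -3),  |v_rel|² = 45;  v_rel·d = (-6)·(-15) + (-3)·(0) = 90
45·t² − 180·t + 144 = 0  ⇒  m = 90² − 45·144 = 1620
m = 1620 > 0,  v_rel·d = 90 > 0  ⇒  inside

inside=yes margin=1620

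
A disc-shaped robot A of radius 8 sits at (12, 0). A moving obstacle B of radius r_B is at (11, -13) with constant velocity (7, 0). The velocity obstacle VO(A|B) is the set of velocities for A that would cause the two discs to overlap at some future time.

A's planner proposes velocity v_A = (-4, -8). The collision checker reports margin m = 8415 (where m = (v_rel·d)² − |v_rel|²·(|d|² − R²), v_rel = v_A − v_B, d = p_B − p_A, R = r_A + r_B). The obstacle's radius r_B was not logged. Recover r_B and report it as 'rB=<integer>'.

m = 8415
d = (-1, -13);  v_rel = (-11, -8),  |v_rel|² = 185
v_rel×d = (-11)·(-13) − (-8)·(-1) = 135
since m = R²·185 − 135²:  R² = (18225 + 8415) / 185 = 144
R = √144 = 12  ⇒  r_B = 12 − 8 = 4

rB=4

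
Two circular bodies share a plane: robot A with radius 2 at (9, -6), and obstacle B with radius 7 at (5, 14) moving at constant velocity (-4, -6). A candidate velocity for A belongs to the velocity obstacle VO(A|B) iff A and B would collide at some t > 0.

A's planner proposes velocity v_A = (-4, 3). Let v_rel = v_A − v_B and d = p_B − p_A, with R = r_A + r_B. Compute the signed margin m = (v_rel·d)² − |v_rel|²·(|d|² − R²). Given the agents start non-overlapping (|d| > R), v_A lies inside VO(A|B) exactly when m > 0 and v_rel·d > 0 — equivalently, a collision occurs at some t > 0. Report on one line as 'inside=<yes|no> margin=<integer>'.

d = (-4, 20),  |d|² = 416;  R = 2+7 = 9,  c = 416−9² = 335
v_rel = (0, 9),  |v_rel|² = 81;  v_rel·d = (0)·(-4) + (9)·(20) = 180
81·t² − 360·t + 335 = 0  ⇒  m = 180² − 81·335 = 5265
m = 5265 > 0,  v_rel·d = 180 > 0  ⇒  inside

inside=yes margin=5265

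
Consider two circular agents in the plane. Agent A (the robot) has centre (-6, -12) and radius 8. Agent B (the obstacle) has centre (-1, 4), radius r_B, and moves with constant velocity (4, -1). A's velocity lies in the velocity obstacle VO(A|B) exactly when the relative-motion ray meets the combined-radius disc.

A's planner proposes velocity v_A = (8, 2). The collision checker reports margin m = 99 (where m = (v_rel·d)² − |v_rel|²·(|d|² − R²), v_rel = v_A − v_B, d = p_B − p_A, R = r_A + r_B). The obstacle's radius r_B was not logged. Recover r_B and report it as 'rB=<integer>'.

m = 99
d = (5, 16);  v_rel = (4, 3),  |v_rel|² = 25
v_rel×d = (4)·(16) − (3)·(5) = 49
since m = R²·25 − 49²:  R² = (2401 + 99) / 25 = 100
R = √100 = 10  ⇒  r_B = 10 − 8 = 2

rB=2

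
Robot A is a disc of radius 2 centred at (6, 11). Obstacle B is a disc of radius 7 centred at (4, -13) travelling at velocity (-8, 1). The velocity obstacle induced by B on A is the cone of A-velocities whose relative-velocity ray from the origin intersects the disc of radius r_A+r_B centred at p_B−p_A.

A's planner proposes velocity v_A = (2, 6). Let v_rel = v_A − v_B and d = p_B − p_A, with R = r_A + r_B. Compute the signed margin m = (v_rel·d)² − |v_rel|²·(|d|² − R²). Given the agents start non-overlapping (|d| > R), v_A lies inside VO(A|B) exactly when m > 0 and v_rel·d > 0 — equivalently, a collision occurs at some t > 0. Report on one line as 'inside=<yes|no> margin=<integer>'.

d = (-2, -24),  |d|² = 580;  R = 2+7 = 9,  c = 580−9² = 499
v_rel = (10, 5),  |v_rel|² = 125;  v_rel·d = (10)·(-2) + (5)·(-24) = -140
125·t² + 280·t + 499 = 0  ⇒  m = (-140)² − 125·499 = -42775
m = -42775 < 0,  v_rel·d = -140 < 0  ⇒  outside

inside=no margin=-42775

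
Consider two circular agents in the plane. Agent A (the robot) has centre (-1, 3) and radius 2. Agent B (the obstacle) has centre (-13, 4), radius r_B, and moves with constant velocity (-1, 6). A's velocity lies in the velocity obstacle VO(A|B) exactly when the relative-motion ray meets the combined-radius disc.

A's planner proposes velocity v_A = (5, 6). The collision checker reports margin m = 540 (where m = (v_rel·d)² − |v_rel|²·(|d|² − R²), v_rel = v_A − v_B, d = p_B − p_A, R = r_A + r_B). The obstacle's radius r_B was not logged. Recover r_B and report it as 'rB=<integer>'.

m = 540
d = (-12, 1);  v_rel = (6, 0),  |v_rel|² = 36
v_rel×d = (6)·(1) − (0)·(-12) = 6
since m = R²·36 − 6²:  R² = (36 + 540) / 36 = 16
R = √16 = 4  ⇒  r_B = 4 − 2 = 2

rB=2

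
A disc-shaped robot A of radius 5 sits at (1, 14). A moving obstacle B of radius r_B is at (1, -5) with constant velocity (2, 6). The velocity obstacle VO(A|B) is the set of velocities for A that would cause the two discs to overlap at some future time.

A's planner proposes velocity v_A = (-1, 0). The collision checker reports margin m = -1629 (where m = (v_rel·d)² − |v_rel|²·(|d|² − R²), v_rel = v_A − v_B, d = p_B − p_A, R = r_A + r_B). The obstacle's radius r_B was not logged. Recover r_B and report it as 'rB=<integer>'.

m = -1629
d = (0, -19);  v_rel = (-3, -6),  |v_rel|² = 45
v_rel×d = (-3)·(-19) − (-6)·(0) = 57
since m = R²·45 − 57²:  R² = (3249 + -1629) / 45 = 36
R = √36 = 6  ⇒  r_B = 6 − 5 = 1

rB=1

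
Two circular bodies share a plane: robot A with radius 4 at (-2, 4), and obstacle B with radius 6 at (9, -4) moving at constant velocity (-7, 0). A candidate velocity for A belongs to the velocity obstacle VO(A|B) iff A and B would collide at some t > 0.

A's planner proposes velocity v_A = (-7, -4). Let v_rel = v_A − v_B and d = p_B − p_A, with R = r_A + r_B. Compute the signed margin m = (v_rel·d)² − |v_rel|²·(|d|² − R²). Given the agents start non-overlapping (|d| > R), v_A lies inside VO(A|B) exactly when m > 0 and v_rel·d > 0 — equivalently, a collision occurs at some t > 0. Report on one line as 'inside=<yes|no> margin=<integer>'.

d = (11, -8),  |d|² = 185;  R = 4+6 = 10,  c = 185−10² = 85
v_rel = (0, -4),  |v_rel|² = 16;  v_rel·d = (0)·(11) + (-4)·(-8) = 32
16·t² − 64·t + 85 = 0  ⇒  m = 32² − 16·85 = -336
m = -336 < 0,  v_rel·d = 32 > 0  ⇒  outside

inside=no margin=-336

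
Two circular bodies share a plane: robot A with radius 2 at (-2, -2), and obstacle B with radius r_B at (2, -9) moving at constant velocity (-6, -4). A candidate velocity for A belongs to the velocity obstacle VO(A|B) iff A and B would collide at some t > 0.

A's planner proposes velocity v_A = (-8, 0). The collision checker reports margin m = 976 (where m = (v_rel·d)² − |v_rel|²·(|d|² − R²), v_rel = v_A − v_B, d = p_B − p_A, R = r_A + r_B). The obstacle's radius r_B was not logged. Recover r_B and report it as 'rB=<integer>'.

m = 976
d = (4, -7);  v_rel = (-2, 4),  |v_rel|² = 20
v_rel×d = (-2)·(-7) − (4)·(4) = -2
since m = R²·20 − (-2)²:  R² = (4 + 976) / 20 = 49
R = √49 = 7  ⇒  r_B = 7 − 2 = 5

rB=5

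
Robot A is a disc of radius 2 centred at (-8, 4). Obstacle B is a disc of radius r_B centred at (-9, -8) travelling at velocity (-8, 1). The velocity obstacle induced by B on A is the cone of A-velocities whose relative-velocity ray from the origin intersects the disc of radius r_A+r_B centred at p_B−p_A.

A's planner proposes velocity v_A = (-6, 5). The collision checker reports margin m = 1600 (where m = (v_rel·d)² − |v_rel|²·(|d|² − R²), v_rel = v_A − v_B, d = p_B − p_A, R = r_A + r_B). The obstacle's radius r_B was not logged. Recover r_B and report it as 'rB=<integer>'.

m = 1600
d = (-1, -12);  v_rel = (2, 4),  |v_rel|² = 20
v_rel×d = (2)·(-12) − (4)·(-1) = -20
since m = R²·20 − (-20)²:  R² = (400 + 1600) / 20 = 100
R = √100 = 10  ⇒  r_B = 10 − 2 = 8

rB=8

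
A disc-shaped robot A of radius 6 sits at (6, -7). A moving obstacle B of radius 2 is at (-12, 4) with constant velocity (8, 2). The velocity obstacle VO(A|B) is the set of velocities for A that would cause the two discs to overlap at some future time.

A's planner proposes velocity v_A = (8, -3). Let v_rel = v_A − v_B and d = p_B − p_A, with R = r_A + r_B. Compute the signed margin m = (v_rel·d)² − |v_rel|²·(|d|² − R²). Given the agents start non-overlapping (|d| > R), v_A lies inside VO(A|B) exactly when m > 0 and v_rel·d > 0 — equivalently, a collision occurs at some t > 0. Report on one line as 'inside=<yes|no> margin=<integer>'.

d = (-18, 11),  |d|² = 445;  R = 6+2 = 8,  c = 445−8² = 381
v_rel = (0, -5),  |v_rel|² = 25;  v_rel·d = (0)·(-18) + (-5)·(11) = -55
25·t² + 110·t + 381 = 0  ⇒  m = (-55)² − 25·381 = -6500
m = -6500 < 0,  v_rel·d = -55 < 0  ⇒  outside

inside=no margin=-6500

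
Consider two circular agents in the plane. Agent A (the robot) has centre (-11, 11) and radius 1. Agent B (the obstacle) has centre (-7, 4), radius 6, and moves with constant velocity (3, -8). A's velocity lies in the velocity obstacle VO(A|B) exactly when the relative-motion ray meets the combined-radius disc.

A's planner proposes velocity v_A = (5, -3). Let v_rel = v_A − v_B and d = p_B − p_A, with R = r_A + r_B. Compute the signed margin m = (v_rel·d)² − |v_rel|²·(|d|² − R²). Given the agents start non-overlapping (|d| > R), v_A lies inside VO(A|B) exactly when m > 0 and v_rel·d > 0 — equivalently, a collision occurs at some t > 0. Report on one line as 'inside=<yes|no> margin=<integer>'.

d = (4, -7),  |d|² = 65;  R = 1+6 = 7,  c = 65−7² = 16
v_rel = (2, 5),  |v_rel|² = 29;  v_rel·d = (2)·(4) + (5)·(-7) = -27
29·t² + 54·t + 16 = 0  ⇒  m = (-27)² − 29·16 = 265
m = 265 > 0,  v_rel·d = -27 < 0  ⇒  outside

inside=no margin=265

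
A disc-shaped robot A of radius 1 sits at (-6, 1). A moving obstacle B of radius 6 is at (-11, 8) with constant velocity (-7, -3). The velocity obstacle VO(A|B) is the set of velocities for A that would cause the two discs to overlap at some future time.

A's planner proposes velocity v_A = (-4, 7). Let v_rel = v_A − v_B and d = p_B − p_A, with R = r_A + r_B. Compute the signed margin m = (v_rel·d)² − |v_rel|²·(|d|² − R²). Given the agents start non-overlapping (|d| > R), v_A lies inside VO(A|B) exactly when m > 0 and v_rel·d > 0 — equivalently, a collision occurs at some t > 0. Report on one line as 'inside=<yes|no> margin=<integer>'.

d = (-5, 7),  |d|² = 74;  R = 1+6 = 7,  c = 74−7² = 25
v_rel = (3, 10),  |v_rel|² = 109;  v_rel·d = (3)·(-5) + (10)·(7) = 55
109·t² − 110·t + 25 = 0  ⇒  m = 55² − 109·25 = 300
m = 300 > 0,  v_rel·d = 55 > 0  ⇒  inside

inside=yes margin=300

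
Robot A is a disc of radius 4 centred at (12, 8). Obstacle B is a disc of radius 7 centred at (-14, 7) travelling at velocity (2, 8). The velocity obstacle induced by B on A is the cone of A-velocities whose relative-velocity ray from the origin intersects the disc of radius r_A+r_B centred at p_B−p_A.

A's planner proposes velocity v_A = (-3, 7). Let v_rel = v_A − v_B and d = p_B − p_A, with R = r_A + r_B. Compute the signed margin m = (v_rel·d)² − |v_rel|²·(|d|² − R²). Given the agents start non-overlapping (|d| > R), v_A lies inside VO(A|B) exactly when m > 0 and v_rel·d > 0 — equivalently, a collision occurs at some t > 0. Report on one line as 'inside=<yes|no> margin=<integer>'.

d = (-26, -1),  |d|² = 677;  R = 4+7 = 11,  c = 677−11² = 556
v_rel = (-5, -1),  |v_rel|² = 26;  v_rel·d = (-5)·(-26) + (-1)·(-1) = 131
26·t² − 262·t + 556 = 0  ⇒  m = 131² − 26·556 = 2705
m = 2705 > 0,  v_rel·d = 131 > 0  ⇒  inside

inside=yes margin=2705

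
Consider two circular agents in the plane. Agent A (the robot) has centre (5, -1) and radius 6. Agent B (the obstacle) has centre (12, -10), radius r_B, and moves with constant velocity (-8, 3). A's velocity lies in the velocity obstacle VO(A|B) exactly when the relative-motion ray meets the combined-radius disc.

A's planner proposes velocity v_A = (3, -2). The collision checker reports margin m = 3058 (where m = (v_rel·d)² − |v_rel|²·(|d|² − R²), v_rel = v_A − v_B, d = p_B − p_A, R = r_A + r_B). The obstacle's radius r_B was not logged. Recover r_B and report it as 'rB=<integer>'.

m = 3058
d = (7, -9);  v_rel = (11, -5),  |v_rel|² = 146
v_rel×d = (11)·(-9) − (-5)·(7) = -64
since m = R²·146 − (-64)²:  R² = (4096 + 3058) / 146 = 49
R = √49 = 7  ⇒  r_B = 7 − 6 = 1

rB=1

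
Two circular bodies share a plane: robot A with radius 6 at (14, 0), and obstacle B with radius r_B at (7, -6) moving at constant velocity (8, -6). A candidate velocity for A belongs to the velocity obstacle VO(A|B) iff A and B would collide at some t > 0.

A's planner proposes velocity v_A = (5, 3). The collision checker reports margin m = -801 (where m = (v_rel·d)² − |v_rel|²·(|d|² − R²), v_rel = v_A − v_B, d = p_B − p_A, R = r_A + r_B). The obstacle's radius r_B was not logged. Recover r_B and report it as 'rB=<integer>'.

m = -801
d = (-7, -6);  v_rel = (-3, 9),  |v_rel|² = 90
v_rel×d = (-3)·(-6) − (9)·(-7) = 81
since m = R²·90 − 81²:  R² = (6561 + -801) / 90 = 64
R = √64 = 8  ⇒  r_B = 8 − 6 = 2

rB=2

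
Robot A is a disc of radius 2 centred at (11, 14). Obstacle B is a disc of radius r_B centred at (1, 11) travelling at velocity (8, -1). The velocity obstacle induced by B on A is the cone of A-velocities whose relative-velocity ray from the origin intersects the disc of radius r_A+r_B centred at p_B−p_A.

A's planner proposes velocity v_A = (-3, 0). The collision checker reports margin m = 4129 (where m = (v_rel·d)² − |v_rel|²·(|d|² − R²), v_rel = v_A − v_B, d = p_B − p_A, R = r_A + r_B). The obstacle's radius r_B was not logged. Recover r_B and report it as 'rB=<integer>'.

m = 4129
d = (-10, -3);  v_rel = (-11, 1),  |v_rel|² = 122
v_rel×d = (-11)·(-3) − (1)·(-10) = 43
since m = R²·122 − 43²:  R² = (1849 + 4129) / 122 = 49
R = √49 = 7  ⇒  r_B = 7 − 2 = 5

rB=5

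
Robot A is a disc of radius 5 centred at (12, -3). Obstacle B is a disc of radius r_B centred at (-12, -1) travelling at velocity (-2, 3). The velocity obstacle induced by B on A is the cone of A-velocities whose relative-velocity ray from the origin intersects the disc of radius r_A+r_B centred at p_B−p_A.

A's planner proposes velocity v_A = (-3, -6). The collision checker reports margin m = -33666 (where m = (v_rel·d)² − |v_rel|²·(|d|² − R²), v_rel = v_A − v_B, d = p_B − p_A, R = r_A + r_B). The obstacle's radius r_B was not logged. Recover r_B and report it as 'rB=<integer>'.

m = -33666
d = (-24, 2);  v_rel = (-1, -9),  |v_rel|² = 82
v_rel×d = (-1)·(2) − (-9)·(-24) = -218
since m = R²·82 − (-218)²:  R² = (47524 + -33666) / 82 = 169
R = √169 = 13  ⇒  r_B = 13 − 5 = 8

rB=8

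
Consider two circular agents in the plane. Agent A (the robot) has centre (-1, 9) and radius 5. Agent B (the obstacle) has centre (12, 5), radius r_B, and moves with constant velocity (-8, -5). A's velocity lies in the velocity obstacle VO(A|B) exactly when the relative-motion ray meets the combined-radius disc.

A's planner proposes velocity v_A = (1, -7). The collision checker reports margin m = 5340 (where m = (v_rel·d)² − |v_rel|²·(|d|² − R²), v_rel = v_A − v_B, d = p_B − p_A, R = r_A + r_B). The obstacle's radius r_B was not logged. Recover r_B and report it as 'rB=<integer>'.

m = 5340
d = (13, -4);  v_rel = (9, -2),  |v_rel|² = 85
v_rel×d = (9)·(-4) − (-2)·(13) = -10
since m = R²·85 − (-10)²:  R² = (100 + 5340) / 85 = 64
R = √64 = 8  ⇒  r_B = 8 − 5 = 3

rB=3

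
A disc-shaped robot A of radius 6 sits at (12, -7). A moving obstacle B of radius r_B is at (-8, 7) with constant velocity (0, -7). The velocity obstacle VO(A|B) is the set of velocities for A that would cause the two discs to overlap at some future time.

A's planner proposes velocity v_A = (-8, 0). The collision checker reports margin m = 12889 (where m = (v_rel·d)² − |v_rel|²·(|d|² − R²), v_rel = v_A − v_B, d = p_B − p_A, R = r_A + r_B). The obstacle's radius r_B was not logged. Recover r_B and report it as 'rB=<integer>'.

m = 12889
d = (-20, 14);  v_rel = (-8, 7),  |v_rel|² = 113
v_rel×d = (-8)·(14) − (7)·(-20) = 28
since m = R²·113 − 28²:  R² = (784 + 12889) / 113 = 121
R = √121 = 11  ⇒  r_B = 11 − 6 = 5

rB=5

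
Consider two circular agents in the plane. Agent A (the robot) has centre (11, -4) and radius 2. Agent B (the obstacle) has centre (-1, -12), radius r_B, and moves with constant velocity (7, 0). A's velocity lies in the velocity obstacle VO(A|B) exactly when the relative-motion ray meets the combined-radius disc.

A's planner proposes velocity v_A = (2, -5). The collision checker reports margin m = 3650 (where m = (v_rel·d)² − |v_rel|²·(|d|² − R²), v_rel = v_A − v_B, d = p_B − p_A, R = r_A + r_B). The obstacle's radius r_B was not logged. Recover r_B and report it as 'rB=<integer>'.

m = 3650
d = (-12, -8);  v_rel = (-5, -5),  |v_rel|² = 50
v_rel×d = (-5)·(-8) − (-5)·(-12) = -20
since m = R²·50 − (-20)²:  R² = (400 + 3650) / 50 = 81
R = √81 = 9  ⇒  r_B = 9 − 2 = 7

rB=7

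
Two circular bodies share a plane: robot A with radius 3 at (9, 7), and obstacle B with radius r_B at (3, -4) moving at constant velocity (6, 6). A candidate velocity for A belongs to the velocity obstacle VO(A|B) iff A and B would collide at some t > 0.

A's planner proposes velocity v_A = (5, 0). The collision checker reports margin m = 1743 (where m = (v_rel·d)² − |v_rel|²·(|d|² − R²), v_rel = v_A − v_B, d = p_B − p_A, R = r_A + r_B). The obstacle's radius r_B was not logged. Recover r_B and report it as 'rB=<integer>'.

m = 1743
d = (-6, -11);  v_rel = (-1, -6),  |v_rel|² = 37
v_rel×d = (-1)·(-11) − (-6)·(-6) = -25
since m = R²·37 − (-25)²:  R² = (625 + 1743) / 37 = 64
R = √64 = 8  ⇒  r_B = 8 − 3 = 5

rB=5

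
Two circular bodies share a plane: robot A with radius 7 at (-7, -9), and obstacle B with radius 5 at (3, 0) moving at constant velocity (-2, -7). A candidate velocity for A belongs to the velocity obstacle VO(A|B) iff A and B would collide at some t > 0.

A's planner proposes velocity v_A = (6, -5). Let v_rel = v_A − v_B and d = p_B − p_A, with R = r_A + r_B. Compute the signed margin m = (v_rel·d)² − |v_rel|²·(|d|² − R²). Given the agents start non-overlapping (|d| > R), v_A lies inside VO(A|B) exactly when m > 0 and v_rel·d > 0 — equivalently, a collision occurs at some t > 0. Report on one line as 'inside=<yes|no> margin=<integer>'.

d = (10, 9),  |d|² = 181;  R = 7+5 = 12,  c = 181−12² = 37
v_rel = (8, 2),  |v_rel|² = 68;  v_rel·d = (8)·(10) + (2)·(9) = 98
68·t² − 196·t + 37 = 0  ⇒  m = 98² − 68·37 = 7088
m = 7088 > 0,  v_rel·d = 98 > 0  ⇒  inside

inside=yes margin=7088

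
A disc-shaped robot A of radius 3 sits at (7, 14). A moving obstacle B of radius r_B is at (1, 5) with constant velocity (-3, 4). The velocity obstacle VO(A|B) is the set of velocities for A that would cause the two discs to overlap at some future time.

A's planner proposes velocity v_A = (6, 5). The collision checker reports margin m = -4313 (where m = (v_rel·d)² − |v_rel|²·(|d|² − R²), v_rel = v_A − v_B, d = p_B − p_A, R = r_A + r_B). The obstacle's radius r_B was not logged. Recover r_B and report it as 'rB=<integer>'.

m = -4313
d = (-6, -9);  v_rel = (9, 1),  |v_rel|² = 82
v_rel×d = (9)·(-9) − (1)·(-6) = -75
since m = R²·82 − (-75)²:  R² = (5625 + -4313) / 82 = 16
R = √16 = 4  ⇒  r_B = 4 − 3 = 1

rB=1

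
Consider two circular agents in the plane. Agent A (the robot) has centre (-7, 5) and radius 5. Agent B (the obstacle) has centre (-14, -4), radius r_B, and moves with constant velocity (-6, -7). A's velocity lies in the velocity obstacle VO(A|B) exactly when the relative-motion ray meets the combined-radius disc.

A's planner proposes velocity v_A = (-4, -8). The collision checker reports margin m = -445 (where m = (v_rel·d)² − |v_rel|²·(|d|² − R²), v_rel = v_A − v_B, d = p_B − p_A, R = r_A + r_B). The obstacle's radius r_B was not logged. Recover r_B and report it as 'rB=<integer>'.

m = -445
d = (-7, -9);  v_rel = (2, -1),  |v_rel|² = 5
v_rel×d = (2)·(-9) − (-1)·(-7) = -25
since m = R²·5 − (-25)²:  R² = (625 + -445) / 5 = 36
R = √36 = 6  ⇒  r_B = 6 − 5 = 1

rB=1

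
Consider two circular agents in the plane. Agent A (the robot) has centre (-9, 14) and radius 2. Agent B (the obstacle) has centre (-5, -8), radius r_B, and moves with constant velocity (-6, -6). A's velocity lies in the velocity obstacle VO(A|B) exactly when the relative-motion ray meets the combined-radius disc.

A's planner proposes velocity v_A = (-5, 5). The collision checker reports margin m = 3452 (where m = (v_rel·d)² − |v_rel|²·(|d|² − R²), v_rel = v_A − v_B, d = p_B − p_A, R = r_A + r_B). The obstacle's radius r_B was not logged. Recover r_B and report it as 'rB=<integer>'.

m = 3452
d = (4, -22);  v_rel = (1, 11),  |v_rel|² = 122
v_rel×d = (1)·(-22) − (11)·(4) = -66
since m = R²·122 − (-66)²:  R² = (4356 + 3452) / 122 = 64
R = √64 = 8  ⇒  r_B = 8 − 2 = 6

rB=6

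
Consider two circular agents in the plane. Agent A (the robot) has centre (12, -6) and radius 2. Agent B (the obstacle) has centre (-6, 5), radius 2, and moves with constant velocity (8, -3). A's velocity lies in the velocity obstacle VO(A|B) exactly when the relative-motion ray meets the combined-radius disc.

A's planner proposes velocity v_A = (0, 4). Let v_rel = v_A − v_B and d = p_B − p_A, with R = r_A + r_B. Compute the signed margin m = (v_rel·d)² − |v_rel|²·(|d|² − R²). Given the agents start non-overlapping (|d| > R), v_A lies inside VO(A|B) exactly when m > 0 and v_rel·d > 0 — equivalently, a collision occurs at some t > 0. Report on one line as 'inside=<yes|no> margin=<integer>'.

d = (-18, 11),  |d|² = 445;  R = 2+2 = 4,  c = 445−4² = 429
v_rel = (-8, 7),  |v_rel|² = 113;  v_rel·d = (-8)·(-18) + (7)·(11) = 221
113·t² − 442·t + 429 = 0  ⇒  m = 221² − 113·429 = 364
m = 364 > 0,  v_rel·d = 221 > 0  ⇒  inside

inside=yes margin=364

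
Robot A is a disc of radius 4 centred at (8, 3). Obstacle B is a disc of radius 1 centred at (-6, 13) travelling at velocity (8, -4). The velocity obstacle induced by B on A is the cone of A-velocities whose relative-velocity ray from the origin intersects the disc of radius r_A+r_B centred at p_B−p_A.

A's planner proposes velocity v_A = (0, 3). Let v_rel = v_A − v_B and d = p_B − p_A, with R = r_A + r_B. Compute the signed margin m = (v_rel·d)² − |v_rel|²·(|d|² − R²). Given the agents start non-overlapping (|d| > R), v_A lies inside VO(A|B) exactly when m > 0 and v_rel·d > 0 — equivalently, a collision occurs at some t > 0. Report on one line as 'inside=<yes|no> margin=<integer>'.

d = (-14, 10),  |d|² = 296;  R = 4+1 = 5,  c = 296−5² = 271
v_rel = (-8, 7),  |v_rel|² = 113;  v_rel·d = (-8)·(-14) + (7)·(10) = 182
113·t² − 364·t + 271 = 0  ⇒  m = 182² − 113·271 = 2501
m = 2501 > 0,  v_rel·d = 182 > 0  ⇒  inside

inside=yes margin=2501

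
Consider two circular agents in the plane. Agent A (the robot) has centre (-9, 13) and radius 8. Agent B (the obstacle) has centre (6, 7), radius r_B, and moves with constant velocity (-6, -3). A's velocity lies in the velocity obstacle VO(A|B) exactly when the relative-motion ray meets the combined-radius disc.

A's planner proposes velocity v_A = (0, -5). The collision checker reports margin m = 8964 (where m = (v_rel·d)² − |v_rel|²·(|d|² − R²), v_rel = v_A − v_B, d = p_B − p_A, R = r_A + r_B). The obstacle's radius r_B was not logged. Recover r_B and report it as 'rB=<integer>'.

m = 8964
d = (15, -6);  v_rel = (6, -2),  |v_rel|² = 40
v_rel×d = (6)·(-6) − (-2)·(15) = -6
since m = R²·40 − (-6)²:  R² = (36 + 8964) / 40 = 225
R = √225 = 15  ⇒  r_B = 15 − 8 = 7

rB=7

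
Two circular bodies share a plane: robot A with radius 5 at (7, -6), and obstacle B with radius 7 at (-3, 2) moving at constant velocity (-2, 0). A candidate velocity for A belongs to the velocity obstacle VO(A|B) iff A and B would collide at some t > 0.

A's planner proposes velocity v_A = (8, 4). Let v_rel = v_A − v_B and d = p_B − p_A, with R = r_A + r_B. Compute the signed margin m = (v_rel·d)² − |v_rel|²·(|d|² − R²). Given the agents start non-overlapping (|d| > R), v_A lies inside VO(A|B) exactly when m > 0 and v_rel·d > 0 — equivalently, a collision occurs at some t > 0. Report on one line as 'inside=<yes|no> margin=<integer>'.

d = (-10, 8),  |d|² = 164;  R = 5+7 = 12,  c = 164−12² = 20
v_rel = (10, 4),  |v_rel|² = 116;  v_rel·d = (10)·(-10) + (4)·(8) = -68
116·t² + 136·t + 20 = 0  ⇒  m = (-68)² − 116·20 = 2304
m = 2304 > 0,  v_rel·d = -68 < 0  ⇒  outside

inside=no margin=2304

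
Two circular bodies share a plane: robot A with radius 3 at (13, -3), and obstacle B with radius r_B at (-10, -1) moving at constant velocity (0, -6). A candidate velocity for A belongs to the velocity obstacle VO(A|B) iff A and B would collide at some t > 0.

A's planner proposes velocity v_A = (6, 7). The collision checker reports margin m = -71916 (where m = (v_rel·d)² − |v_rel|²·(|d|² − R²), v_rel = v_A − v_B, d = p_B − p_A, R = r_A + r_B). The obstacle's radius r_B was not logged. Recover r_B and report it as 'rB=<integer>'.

m = -71916
d = (-23, 2);  v_rel = (6, 13),  |v_rel|² = 205
v_rel×d = (6)·(2) − (13)·(-23) = 311
since m = R²·205 − 311²:  R² = (96721 + -71916) / 205 = 121
R = √121 = 11  ⇒  r_B = 11 − 3 = 8

rB=8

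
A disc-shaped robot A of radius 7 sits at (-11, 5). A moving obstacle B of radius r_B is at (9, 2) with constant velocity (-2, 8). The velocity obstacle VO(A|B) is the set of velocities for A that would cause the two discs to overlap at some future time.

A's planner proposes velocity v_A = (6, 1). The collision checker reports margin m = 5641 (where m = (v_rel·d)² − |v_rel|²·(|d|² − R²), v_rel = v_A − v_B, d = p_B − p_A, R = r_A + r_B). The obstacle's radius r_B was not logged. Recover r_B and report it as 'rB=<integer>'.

m = 5641
d = (20, -3);  v_rel = (8, -7),  |v_rel|² = 113
v_rel×d = (8)·(-3) − (-7)·(20) = 116
since m = R²·113 − 116²:  R² = (13456 + 5641) / 113 = 169
R = √169 = 13  ⇒  r_B = 13 − 7 = 6

rB=6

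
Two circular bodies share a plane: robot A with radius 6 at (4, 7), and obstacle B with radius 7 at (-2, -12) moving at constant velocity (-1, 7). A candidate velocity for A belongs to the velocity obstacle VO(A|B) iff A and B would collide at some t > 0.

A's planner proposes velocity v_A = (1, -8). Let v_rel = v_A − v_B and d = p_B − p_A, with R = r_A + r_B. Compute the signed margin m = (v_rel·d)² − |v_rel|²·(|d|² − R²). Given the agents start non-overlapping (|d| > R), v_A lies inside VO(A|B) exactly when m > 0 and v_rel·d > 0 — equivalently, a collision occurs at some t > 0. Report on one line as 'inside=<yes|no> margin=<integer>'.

d = (-6, -19),  |d|² = 397;  R = 6+7 = 13,  c = 397−13² = 228
v_rel = (2, -15),  |v_rel|² = 229;  v_rel·d = (2)·(-6) + (-15)·(-19) = 273
229·t² − 546·t + 228 = 0  ⇒  m = 273² − 229·228 = 22317
m = 22317 > 0,  v_rel·d = 273 > 0  ⇒  inside

inside=yes margin=22317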